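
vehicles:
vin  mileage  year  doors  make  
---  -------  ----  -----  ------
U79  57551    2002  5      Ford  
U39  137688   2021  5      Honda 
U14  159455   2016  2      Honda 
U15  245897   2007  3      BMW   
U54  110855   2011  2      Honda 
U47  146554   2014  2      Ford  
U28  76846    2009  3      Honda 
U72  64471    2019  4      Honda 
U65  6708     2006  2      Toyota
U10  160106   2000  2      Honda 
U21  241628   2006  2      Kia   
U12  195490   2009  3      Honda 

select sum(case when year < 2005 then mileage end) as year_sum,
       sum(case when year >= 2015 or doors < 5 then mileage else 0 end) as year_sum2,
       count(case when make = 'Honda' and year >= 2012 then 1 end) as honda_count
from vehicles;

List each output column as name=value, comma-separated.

year_sum=217657, year_sum2=1545698, honda_count=3

[year_sum: year < 2005]
vin=U79: ✓ → 57551
vin=U39: ✗
vin=U14: ✗
vin=U15: ✗
vin=U54: ✗
vin=U47: ✗
vin=U28: ✗
vin=U72: ✗
vin=U65: ✗
vin=U10: ✓ → 160106
vin=U21: ✗
vin=U12: ✗
year_sum = 57551 + 160106 = 217657
—
[year_sum2: year >= 2015 or doors < 5]
vin=U79: ✗
vin=U39: ✓ → 137688
vin=U14: ✓ → 159455
vin=U15: ✓ → 245897
vin=U54: ✓ → 110855
vin=U47: ✓ → 146554
vin=U28: ✓ → 76846
vin=U72: ✓ → 64471
vin=U65: ✓ → 6708
vin=U10: ✓ → 160106
vin=U21: ✓ → 241628
vin=U12: ✓ → 195490
year_sum2 = 137688 + 159455 + 245897 + 110855 + 146554 + 76846 + 64471 + 6708 + 160106 + 241628 + 195490 = 1545698
—
[honda_count: make = 'Honda' and year >= 2012]
vin=U79: ✗
vin=U39: ✓ → 1
vin=U14: ✓ → 1
vin=U15: ✗
vin=U54: ✗
vin=U47: ✗
vin=U28: ✗
vin=U72: ✓ → 1
vin=U65: ✗
vin=U10: ✗
vin=U21: ✗
vin=U12: ✗
honda_count = COUNT(1, 1, 1) = 3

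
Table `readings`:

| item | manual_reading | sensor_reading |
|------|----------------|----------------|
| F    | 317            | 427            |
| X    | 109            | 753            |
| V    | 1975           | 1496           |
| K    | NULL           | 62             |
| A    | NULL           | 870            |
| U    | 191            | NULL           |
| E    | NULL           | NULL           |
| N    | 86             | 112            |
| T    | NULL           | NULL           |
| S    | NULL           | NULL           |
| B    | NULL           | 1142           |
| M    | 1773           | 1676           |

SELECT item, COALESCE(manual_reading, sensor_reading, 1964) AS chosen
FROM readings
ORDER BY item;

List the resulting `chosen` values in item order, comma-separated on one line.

870, 1142, 1964, 317, 62, 1773, 86, 1964, 1964, 191, 1975, 109

item=A: manual_reading=NULL, sensor_reading=870 → 870
item=B: manual_reading=NULL, sensor_reading=1142 → 1142
item=E: manual_reading=NULL, sensor_reading=NULL, → literal 1964 → 1964
item=F: manual_reading=317 → 317
item=K: manual_reading=NULL, sensor_reading=62 → 62
item=M: manual_reading=1773 → 1773
item=N: manual_reading=86 → 86
item=S: manual_reading=NULL, sensor_reading=NULL, → literal 1964 → 1964
item=T: manual_reading=NULL, sensor_reading=NULL, → literal 1964 → 1964
item=U: manual_reading=191 → 191
item=V: manual_reading=1975 → 1975
item=X: manual_reading=109 → 109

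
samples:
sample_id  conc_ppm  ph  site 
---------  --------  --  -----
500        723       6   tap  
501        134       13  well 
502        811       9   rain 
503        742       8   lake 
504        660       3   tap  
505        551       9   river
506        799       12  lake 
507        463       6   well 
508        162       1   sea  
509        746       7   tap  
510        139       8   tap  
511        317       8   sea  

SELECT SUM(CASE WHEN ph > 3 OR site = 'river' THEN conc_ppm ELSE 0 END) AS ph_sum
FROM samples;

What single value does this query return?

5425

sample_id=500: ✓ → 723
sample_id=501: ✓ → 134
sample_id=502: ✓ → 811
sample_id=503: ✓ → 742
sample_id=504: ✗
sample_id=505: ✓ → 551
sample_id=506: ✓ → 799
sample_id=507: ✓ → 463
sample_id=508: ✗
sample_id=509: ✓ → 746
sample_id=510: ✓ → 139
sample_id=511: ✓ → 317
ph_sum = 723 + 134 + 811 + 742 + 551 + 799 + 463 + 746 + 139 + 317 = 5425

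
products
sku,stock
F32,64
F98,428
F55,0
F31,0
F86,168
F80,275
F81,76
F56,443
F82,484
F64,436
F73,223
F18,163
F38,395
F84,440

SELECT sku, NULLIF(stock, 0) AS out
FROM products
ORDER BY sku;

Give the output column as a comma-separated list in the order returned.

sku=F18: stock=163 vs 0: differ → 163
sku=F31: stock=0 vs 0: equal → NULL
sku=F32: stock=64 vs 0: differ → 64
sku=F38: stock=395 vs 0: differ → 395
sku=F55: stock=0 vs 0: equal → NULL
sku=F56: stock=443 vs 0: differ → 443
sku=F64: stock=436 vs 0: differ → 436
sku=F73: stock=223 vs 0: differ → 223
sku=F80: stock=275 vs 0: differ → 275
sku=F81: stock=76 vs 0: differ → 76
sku=F82: stock=484 vs 0: differ → 484
sku=F84: stock=440 vs 0: differ → 440
sku=F86: stock=168 vs 0: differ → 168
sku=F98: stock=428 vs 0: differ → 428

163, NULL, 64, 395, NULL, 443, 436, 223, 275, 76, 484, 440, 168, 428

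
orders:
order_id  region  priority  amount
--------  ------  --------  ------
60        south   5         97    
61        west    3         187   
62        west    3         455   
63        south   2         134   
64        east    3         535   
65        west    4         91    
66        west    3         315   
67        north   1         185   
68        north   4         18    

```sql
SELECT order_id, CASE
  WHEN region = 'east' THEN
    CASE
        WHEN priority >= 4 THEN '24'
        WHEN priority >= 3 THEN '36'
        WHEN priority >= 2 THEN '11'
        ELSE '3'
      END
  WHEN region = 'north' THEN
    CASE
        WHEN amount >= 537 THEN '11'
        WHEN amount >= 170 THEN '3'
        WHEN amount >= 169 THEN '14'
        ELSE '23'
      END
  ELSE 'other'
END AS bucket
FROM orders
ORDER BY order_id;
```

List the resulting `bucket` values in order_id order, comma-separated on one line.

other, other, other, other, 36, other, other, 3, 23

order_id=60: region='south' → outer ELSE → other
order_id=61: region='west' → outer ELSE → other
order_id=62: region='west' → outer ELSE → other
order_id=63: region='south' → outer ELSE → other
order_id=64: region='east' → inner[priority >= 3] → 36
order_id=65: region='west' → outer ELSE → other
order_id=66: region='west' → outer ELSE → other
order_id=67: region='north' → inner[amount >= 170] → 3
order_id=68: region='north' → inner[ELSE] → 23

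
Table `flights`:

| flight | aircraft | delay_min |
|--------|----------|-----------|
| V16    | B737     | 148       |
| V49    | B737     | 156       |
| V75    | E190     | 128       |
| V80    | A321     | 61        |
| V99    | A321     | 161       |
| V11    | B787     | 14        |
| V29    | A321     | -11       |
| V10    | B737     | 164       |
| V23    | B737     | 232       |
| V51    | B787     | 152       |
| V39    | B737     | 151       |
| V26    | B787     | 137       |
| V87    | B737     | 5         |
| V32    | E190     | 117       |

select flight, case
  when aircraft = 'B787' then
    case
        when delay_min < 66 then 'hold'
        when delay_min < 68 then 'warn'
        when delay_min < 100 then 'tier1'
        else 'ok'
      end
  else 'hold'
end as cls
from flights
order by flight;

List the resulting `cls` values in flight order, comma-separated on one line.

hold, hold, hold, hold, ok, hold, hold, hold, hold, ok, hold, hold, hold, hold

flight=V10: aircraft='B737' → outer ELSE → hold
flight=V11: aircraft='B787' → inner[delay_min < 66] → hold
flight=V16: aircraft='B737' → outer ELSE → hold
flight=V23: aircraft='B737' → outer ELSE → hold
flight=V26: aircraft='B787' → inner[ELSE] → ok
flight=V29: aircraft='A321' → outer ELSE → hold
flight=V32: aircraft='E190' → outer ELSE → hold
flight=V39: aircraft='B737' → outer ELSE → hold
flight=V49: aircraft='B737' → outer ELSE → hold
flight=V51: aircraft='B787' → inner[ELSE] → ok
flight=V75: aircraft='E190' → outer ELSE → hold
flight=V80: aircraft='A321' → outer ELSE → hold
flight=V87: aircraft='B737' → outer ELSE → hold
flight=V99: aircraft='A321' → outer ELSE → hold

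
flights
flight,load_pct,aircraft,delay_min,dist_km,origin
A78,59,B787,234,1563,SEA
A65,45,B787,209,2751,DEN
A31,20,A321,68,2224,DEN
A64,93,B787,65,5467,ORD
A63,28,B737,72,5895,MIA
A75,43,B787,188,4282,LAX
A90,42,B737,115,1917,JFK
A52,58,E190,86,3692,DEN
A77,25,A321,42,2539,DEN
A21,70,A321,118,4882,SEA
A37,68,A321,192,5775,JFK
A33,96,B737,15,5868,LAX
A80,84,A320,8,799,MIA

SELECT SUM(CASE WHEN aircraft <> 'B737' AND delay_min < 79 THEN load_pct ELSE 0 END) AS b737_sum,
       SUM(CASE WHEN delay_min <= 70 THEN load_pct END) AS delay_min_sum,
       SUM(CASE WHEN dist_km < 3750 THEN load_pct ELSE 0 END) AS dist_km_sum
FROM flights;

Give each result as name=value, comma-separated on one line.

[b737_sum: aircraft <> 'B737' AND delay_min < 79]
flight=A78: ✗
flight=A65: ✗
flight=A31: ✓ → 20
flight=A64: ✓ → 93
flight=A63: ✗
flight=A75: ✗
flight=A90: ✗
flight=A52: ✗
flight=A77: ✓ → 25
flight=A21: ✗
flight=A37: ✗
flight=A33: ✗
flight=A80: ✓ → 84
b737_sum = 20 + 93 + 25 + 84 = 222
—
[delay_min_sum: delay_min <= 70]
flight=A78: ✗
flight=A65: ✗
flight=A31: ✓ → 20
flight=A64: ✓ → 93
flight=A63: ✗
flight=A75: ✗
flight=A90: ✗
flight=A52: ✗
flight=A77: ✓ → 25
flight=A21: ✗
flight=A37: ✗
flight=A33: ✓ → 96
flight=A80: ✓ → 84
delay_min_sum = 20 + 93 + 25 + 96 + 84 = 318
—
[dist_km_sum: dist_km < 3750]
flight=A78: ✓ → 59
flight=A65: ✓ → 45
flight=A31: ✓ → 20
flight=A64: ✗
flight=A63: ✗
flight=A75: ✗
flight=A90: ✓ → 42
flight=A52: ✓ → 58
flight=A77: ✓ → 25
flight=A21: ✗
flight=A37: ✗
flight=A33: ✗
flight=A80: ✓ → 84
dist_km_sum = 59 + 45 + 20 + 42 + 58 + 25 + 84 = 333

b737_sum=222, delay_min_sum=318, dist_km_sum=333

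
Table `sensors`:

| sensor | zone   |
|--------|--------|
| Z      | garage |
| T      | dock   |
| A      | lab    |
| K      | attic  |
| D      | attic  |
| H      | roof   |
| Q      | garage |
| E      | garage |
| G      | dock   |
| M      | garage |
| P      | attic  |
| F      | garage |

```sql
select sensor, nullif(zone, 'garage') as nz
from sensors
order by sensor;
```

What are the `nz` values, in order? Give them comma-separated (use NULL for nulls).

lab, attic, NULL, NULL, dock, roof, attic, NULL, attic, NULL, dock, NULL

sensor=A: zone=lab vs garage: differ → lab
sensor=D: zone=attic vs garage: differ → attic
sensor=E: zone=garage vs garage: equal → NULL
sensor=F: zone=garage vs garage: equal → NULL
sensor=G: zone=dock vs garage: differ → dock
sensor=H: zone=roof vs garage: differ → roof
sensor=K: zone=attic vs garage: differ → attic
sensor=M: zone=garage vs garage: equal → NULL
sensor=P: zone=attic vs garage: differ → attic
sensor=Q: zone=garage vs garage: equal → NULL
sensor=T: zone=dock vs garage: differ → dock
sensor=Z: zone=garage vs garage: equal → NULL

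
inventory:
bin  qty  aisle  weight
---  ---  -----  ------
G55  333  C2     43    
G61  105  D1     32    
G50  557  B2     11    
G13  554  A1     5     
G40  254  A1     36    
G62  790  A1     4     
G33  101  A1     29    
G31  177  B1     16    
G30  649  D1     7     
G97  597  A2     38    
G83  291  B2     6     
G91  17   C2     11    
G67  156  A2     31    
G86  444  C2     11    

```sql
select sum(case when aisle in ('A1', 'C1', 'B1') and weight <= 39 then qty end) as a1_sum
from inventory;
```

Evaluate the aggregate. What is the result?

bin=G55: ✗
bin=G61: ✗
bin=G50: ✗
bin=G13: ✓ → 554
bin=G40: ✓ → 254
bin=G62: ✓ → 790
bin=G33: ✓ → 101
bin=G31: ✓ → 177
bin=G30: ✗
bin=G97: ✗
bin=G83: ✗
bin=G91: ✗
bin=G67: ✗
bin=G86: ✗
a1_sum = 554 + 254 + 790 + 101 + 177 = 1876

1876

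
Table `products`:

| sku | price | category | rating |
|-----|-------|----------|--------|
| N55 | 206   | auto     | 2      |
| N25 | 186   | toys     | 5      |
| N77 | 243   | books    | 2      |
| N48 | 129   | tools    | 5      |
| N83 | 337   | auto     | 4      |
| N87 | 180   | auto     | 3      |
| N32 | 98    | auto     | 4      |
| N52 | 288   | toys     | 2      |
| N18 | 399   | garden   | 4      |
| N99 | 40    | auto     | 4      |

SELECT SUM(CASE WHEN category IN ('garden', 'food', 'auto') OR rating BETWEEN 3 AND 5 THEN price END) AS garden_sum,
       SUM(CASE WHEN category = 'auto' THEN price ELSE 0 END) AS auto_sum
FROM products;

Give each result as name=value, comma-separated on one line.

[garden_sum: category IN ('garden', 'food', 'auto') OR rating BETWEEN 3 AND 5]
sku=N55: ✓ → 206
sku=N25: ✓ → 186
sku=N77: ✗
sku=N48: ✓ → 129
sku=N83: ✓ → 337
sku=N87: ✓ → 180
sku=N32: ✓ → 98
sku=N52: ✗
sku=N18: ✓ → 399
sku=N99: ✓ → 40
garden_sum = 206 + 186 + 129 + 337 + 180 + 98 + 399 + 40 = 1575
—
[auto_sum: category = 'auto']
sku=N55: ✓ → 206
sku=N25: ✗
sku=N77: ✗
sku=N48: ✗
sku=N83: ✓ → 337
sku=N87: ✓ → 180
sku=N32: ✓ → 98
sku=N52: ✗
sku=N18: ✗
sku=N99: ✓ → 40
auto_sum = 206 + 337 + 180 + 98 + 40 = 861

garden_sum=1575, auto_sum=861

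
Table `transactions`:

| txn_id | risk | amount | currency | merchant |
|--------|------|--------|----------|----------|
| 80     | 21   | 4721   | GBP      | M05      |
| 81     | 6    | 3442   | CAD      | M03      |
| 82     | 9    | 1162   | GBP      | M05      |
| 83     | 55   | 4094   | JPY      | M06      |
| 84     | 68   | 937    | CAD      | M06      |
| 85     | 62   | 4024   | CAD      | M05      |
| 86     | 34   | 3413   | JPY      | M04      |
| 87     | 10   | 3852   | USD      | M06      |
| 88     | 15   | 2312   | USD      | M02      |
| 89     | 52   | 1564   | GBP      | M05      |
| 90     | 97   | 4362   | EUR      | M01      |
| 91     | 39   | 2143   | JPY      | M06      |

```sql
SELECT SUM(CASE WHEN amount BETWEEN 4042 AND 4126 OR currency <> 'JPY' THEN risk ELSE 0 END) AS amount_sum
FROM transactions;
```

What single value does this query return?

395

txn_id=80: ✓ → 21
txn_id=81: ✓ → 6
txn_id=82: ✓ → 9
txn_id=83: ✓ → 55
txn_id=84: ✓ → 68
txn_id=85: ✓ → 62
txn_id=86: ✗
txn_id=87: ✓ → 10
txn_id=88: ✓ → 15
txn_id=89: ✓ → 52
txn_id=90: ✓ → 97
txn_id=91: ✗
amount_sum = 21 + 6 + 9 + 55 + 68 + 62 + 10 + 15 + 52 + 97 = 395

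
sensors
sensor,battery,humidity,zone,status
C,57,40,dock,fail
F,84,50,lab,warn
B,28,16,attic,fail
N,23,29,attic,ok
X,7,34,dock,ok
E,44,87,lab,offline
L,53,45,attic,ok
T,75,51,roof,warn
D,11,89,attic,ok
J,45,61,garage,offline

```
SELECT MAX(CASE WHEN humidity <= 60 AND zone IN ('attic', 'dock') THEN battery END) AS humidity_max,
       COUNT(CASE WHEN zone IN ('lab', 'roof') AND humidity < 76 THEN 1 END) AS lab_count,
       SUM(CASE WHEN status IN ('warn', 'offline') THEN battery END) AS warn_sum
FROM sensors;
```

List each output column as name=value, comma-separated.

humidity_max=57, lab_count=2, warn_sum=248

[humidity_max: humidity <= 60 AND zone IN ('attic', 'dock')]
sensor=C: ✓ → 57
sensor=F: ✗
sensor=B: ✓ → 28
sensor=N: ✓ → 23
sensor=X: ✓ → 7
sensor=E: ✗
sensor=L: ✓ → 53
sensor=T: ✗
sensor=D: ✗
sensor=J: ✗
humidity_max = MAX(57, 28, 23, 7, 53) = 57
—
[lab_count: zone IN ('lab', 'roof') AND humidity < 76]
sensor=C: ✗
sensor=F: ✓ → 1
sensor=B: ✗
sensor=N: ✗
sensor=X: ✗
sensor=E: ✗
sensor=L: ✗
sensor=T: ✓ → 1
sensor=D: ✗
sensor=J: ✗
lab_count = COUNT(1, 1) = 2
—
[warn_sum: status IN ('warn', 'offline')]
sensor=C: ✗
sensor=F: ✓ → 84
sensor=B: ✗
sensor=N: ✗
sensor=X: ✗
sensor=E: ✓ → 44
sensor=L: ✗
sensor=T: ✓ → 75
sensor=D: ✗
sensor=J: ✓ → 45
warn_sum = 84 + 44 + 75 + 45 = 248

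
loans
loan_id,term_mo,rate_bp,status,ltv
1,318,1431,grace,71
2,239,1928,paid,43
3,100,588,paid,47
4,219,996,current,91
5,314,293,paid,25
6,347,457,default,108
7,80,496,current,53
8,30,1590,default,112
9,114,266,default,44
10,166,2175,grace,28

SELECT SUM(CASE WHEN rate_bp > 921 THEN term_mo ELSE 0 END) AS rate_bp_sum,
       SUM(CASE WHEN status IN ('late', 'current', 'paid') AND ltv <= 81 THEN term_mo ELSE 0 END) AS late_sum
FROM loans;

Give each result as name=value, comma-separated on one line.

[rate_bp_sum: rate_bp > 921]
loan_id=1: ✓ → 318
loan_id=2: ✓ → 239
loan_id=3: ✗
loan_id=4: ✓ → 219
loan_id=5: ✗
loan_id=6: ✗
loan_id=7: ✗
loan_id=8: ✓ → 30
loan_id=9: ✗
loan_id=10: ✓ → 166
rate_bp_sum = 318 + 239 + 219 + 30 + 166 = 972
—
[late_sum: status IN ('late', 'current', 'paid') AND ltv <= 81]
loan_id=1: ✗
loan_id=2: ✓ → 239
loan_id=3: ✓ → 100
loan_id=4: ✗
loan_id=5: ✓ → 314
loan_id=6: ✗
loan_id=7: ✓ → 80
loan_id=8: ✗
loan_id=9: ✗
loan_id=10: ✗
late_sum = 239 + 100 + 314 + 80 = 733

rate_bp_sum=972, late_sum=733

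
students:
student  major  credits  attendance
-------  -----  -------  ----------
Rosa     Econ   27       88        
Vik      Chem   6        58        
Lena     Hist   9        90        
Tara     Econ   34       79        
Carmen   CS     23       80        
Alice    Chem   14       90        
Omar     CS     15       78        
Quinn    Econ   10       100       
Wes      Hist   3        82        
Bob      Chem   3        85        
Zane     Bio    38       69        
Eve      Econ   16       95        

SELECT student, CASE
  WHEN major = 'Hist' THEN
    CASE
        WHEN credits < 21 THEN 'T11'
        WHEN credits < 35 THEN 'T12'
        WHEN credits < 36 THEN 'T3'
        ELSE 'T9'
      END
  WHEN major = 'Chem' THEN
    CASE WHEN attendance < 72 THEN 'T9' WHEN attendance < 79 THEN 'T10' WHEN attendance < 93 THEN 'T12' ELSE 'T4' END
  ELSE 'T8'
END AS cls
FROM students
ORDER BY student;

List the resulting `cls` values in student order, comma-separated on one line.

T12, T12, T8, T8, T11, T8, T8, T8, T8, T9, T11, T8

student=Alice: major='Chem' → inner[attendance < 93] → T12
student=Bob: major='Chem' → inner[attendance < 93] → T12
student=Carmen: major='CS' → outer ELSE → T8
student=Eve: major='Econ' → outer ELSE → T8
student=Lena: major='Hist' → inner[credits < 21] → T11
student=Omar: major='CS' → outer ELSE → T8
student=Quinn: major='Econ' → outer ELSE → T8
student=Rosa: major='Econ' → outer ELSE → T8
student=Tara: major='Econ' → outer ELSE → T8
student=Vik: major='Chem' → inner[attendance < 72] → T9
student=Wes: major='Hist' → inner[credits < 21] → T11
student=Zane: major='Bio' → outer ELSE → T8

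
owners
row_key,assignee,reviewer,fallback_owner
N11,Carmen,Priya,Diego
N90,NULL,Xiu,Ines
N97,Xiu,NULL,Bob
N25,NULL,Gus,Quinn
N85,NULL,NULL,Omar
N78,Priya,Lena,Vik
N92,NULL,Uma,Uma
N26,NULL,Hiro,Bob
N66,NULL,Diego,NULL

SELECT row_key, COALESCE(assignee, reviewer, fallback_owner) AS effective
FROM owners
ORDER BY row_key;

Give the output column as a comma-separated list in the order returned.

Carmen, Gus, Hiro, Diego, Priya, Omar, Xiu, Uma, Xiu

row_key=N11: assignee=Carmen → Carmen
row_key=N25: assignee=NULL, reviewer=Gus → Gus
row_key=N26: assignee=NULL, reviewer=Hiro → Hiro
row_key=N66: assignee=NULL, reviewer=Diego → Diego
row_key=N78: assignee=Priya → Priya
row_key=N85: assignee=NULL, reviewer=NULL, fallback_owner=Omar → Omar
row_key=N90: assignee=NULL, reviewer=Xiu → Xiu
row_key=N92: assignee=NULL, reviewer=Uma → Uma
row_key=N97: assignee=Xiu → Xiu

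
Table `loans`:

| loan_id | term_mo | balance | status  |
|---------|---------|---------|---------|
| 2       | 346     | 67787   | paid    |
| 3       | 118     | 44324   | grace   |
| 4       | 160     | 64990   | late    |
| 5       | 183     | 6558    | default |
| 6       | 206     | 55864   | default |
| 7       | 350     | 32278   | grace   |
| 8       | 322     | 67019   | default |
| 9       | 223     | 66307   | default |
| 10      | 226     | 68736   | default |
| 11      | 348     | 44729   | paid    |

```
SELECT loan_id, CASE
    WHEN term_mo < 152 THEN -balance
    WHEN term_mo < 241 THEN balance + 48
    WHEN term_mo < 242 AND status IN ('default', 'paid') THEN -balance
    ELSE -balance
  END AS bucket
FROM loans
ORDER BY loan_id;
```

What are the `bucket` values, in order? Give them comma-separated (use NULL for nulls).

loan_id=2: ELSE → -67787
loan_id=3: term_mo < 152 → -44324
loan_id=4: term_mo < 241 → 65038
loan_id=5: term_mo < 241 → 6606
loan_id=6: term_mo < 241 → 55912
loan_id=7: ELSE → -32278
loan_id=8: ELSE → -67019
loan_id=9: term_mo < 241 → 66355
loan_id=10: term_mo < 241 → 68784
loan_id=11: ELSE → -44729

-67787, -44324, 65038, 6606, 55912, -32278, -67019, 66355, 68784, -44729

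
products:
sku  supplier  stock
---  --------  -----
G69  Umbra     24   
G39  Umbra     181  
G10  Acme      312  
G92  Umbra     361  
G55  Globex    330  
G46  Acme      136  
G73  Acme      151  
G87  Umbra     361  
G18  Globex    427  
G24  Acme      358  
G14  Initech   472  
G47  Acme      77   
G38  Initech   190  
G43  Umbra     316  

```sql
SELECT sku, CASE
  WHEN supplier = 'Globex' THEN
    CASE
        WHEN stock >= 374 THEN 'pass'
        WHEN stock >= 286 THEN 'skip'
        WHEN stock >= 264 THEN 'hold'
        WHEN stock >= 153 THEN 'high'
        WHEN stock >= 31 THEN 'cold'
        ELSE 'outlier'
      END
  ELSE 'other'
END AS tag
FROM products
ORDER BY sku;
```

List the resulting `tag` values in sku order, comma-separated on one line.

sku=G10: supplier='Acme' → outer ELSE → other
sku=G14: supplier='Initech' → outer ELSE → other
sku=G18: supplier='Globex' → inner[stock >= 374] → pass
sku=G24: supplier='Acme' → outer ELSE → other
sku=G38: supplier='Initech' → outer ELSE → other
sku=G39: supplier='Umbra' → outer ELSE → other
sku=G43: supplier='Umbra' → outer ELSE → other
sku=G46: supplier='Acme' → outer ELSE → other
sku=G47: supplier='Acme' → outer ELSE → other
sku=G55: supplier='Globex' → inner[stock >= 286] → skip
sku=G69: supplier='Umbra' → outer ELSE → other
sku=G73: supplier='Acme' → outer ELSE → other
sku=G87: supplier='Umbra' → outer ELSE → other
sku=G92: supplier='Umbra' → outer ELSE → other

other, other, pass, other, other, other, other, other, other, skip, other, other, other, other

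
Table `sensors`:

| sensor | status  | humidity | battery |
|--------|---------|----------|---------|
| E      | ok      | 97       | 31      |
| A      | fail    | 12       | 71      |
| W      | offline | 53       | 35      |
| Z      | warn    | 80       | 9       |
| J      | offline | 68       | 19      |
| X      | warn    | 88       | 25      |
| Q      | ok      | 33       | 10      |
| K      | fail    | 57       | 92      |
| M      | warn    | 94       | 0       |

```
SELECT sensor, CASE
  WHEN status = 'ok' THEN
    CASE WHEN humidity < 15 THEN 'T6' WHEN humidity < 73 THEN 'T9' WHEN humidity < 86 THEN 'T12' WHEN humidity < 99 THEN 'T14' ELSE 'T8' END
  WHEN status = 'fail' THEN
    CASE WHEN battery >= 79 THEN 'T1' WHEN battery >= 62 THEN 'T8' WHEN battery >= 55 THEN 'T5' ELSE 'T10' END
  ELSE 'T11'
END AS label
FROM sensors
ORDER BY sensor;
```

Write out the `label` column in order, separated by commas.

T8, T14, T11, T1, T11, T9, T11, T11, T11

sensor=A: status='fail' → inner[battery >= 62] → T8
sensor=E: status='ok' → inner[humidity < 99] → T14
sensor=J: status='offline' → outer ELSE → T11
sensor=K: status='fail' → inner[battery >= 79] → T1
sensor=M: status='warn' → outer ELSE → T11
sensor=Q: status='ok' → inner[humidity < 73] → T9
sensor=W: status='offline' → outer ELSE → T11
sensor=X: status='warn' → outer ELSE → T11
sensor=Z: status='warn' → outer ELSE → T11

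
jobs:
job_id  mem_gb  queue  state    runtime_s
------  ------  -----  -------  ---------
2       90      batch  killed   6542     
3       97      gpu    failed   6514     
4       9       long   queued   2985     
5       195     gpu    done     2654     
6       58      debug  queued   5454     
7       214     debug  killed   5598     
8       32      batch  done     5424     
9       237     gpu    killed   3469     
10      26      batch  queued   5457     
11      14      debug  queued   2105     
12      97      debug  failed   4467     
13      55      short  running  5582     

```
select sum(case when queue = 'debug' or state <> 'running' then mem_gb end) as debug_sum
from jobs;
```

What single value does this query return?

1069

job_id=2: ✓ → 90
job_id=3: ✓ → 97
job_id=4: ✓ → 9
job_id=5: ✓ → 195
job_id=6: ✓ → 58
job_id=7: ✓ → 214
job_id=8: ✓ → 32
job_id=9: ✓ → 237
job_id=10: ✓ → 26
job_id=11: ✓ → 14
job_id=12: ✓ → 97
job_id=13: ✗
debug_sum = 90 + 97 + 9 + 195 + 58 + 214 + 32 + 237 + 26 + 14 + 97 = 1069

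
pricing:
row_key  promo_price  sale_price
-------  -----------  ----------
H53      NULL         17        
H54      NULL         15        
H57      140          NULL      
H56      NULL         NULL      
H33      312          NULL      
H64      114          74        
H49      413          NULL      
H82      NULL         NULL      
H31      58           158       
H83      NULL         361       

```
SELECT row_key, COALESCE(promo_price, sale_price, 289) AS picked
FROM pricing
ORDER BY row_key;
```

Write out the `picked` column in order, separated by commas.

row_key=H31: promo_price=58 → 58
row_key=H33: promo_price=312 → 312
row_key=H49: promo_price=413 → 413
row_key=H53: promo_price=NULL, sale_price=17 → 17
row_key=H54: promo_price=NULL, sale_price=15 → 15
row_key=H56: promo_price=NULL, sale_price=NULL, → literal 289 → 289
row_key=H57: promo_price=140 → 140
row_key=H64: promo_price=114 → 114
row_key=H82: promo_price=NULL, sale_price=NULL, → literal 289 → 289
row_key=H83: promo_price=NULL, sale_price=361 → 361

58, 312, 413, 17, 15, 289, 140, 114, 289, 361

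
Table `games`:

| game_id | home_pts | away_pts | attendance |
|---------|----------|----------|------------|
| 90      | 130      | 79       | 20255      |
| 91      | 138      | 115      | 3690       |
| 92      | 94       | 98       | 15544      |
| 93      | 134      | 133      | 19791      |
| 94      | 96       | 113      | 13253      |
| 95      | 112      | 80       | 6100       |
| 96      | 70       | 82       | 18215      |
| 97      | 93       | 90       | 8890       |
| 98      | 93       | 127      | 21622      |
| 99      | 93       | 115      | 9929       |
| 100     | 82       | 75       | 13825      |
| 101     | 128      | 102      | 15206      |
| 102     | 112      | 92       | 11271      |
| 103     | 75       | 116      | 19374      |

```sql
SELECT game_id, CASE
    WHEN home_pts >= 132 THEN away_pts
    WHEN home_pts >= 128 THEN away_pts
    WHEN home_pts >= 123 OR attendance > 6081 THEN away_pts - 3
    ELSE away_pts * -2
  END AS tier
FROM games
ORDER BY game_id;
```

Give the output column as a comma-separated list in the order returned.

79, 115, 95, 133, 110, 77, 79, 87, 124, 112, 72, 102, 89, 113

game_id=90: home_pts >= 128 → 79
game_id=91: home_pts >= 132 → 115
game_id=92: home_pts >= 123 OR attendance > 6081 → 95
game_id=93: home_pts >= 132 → 133
game_id=94: home_pts >= 123 OR attendance > 6081 → 110
game_id=95: home_pts >= 123 OR attendance > 6081 → 77
game_id=96: home_pts >= 123 OR attendance > 6081 → 79
game_id=97: home_pts >= 123 OR attendance > 6081 → 87
game_id=98: home_pts >= 123 OR attendance > 6081 → 124
game_id=99: home_pts >= 123 OR attendance > 6081 → 112
game_id=100: home_pts >= 123 OR attendance > 6081 → 72
game_id=101: home_pts >= 128 → 102
game_id=102: home_pts >= 123 OR attendance > 6081 → 89
game_id=103: home_pts >= 123 OR attendance > 6081 → 113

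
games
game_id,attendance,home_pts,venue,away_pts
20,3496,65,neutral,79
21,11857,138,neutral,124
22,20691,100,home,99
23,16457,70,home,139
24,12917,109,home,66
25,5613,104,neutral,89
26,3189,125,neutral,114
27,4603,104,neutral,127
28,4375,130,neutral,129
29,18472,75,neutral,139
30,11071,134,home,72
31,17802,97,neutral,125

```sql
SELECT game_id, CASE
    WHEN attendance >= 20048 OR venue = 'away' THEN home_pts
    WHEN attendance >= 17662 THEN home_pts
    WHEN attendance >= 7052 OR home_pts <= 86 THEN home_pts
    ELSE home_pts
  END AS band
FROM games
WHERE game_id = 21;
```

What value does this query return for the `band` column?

game_id = 21: attendance=11857, home_pts=138, venue=neutral, away_pts=124.
attendance >= 20048 OR venue = 'away' → false
attendance >= 17662 → false
attendance >= 7052 OR home_pts <= 86 → true → 138

138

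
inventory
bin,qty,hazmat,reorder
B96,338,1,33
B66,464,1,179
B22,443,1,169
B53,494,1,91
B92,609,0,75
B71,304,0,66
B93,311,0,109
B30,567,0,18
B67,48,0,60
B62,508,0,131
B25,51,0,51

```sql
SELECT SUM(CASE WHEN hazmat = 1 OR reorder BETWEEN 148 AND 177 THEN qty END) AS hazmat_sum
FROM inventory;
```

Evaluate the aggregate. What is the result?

bin=B96: ✓ → 338
bin=B66: ✓ → 464
bin=B22: ✓ → 443
bin=B53: ✓ → 494
bin=B92: ✗
bin=B71: ✗
bin=B93: ✗
bin=B30: ✗
bin=B67: ✗
bin=B62: ✗
bin=B25: ✗
hazmat_sum = 338 + 464 + 443 + 494 = 1739

1739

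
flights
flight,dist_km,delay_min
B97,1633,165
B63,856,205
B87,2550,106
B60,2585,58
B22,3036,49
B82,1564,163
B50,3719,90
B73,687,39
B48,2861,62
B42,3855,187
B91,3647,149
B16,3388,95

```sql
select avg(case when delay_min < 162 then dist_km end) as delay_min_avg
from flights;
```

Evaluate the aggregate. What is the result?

flight=B97: ✗
flight=B63: ✗
flight=B87: ✓ → 2550
flight=B60: ✓ → 2585
flight=B22: ✓ → 3036
flight=B82: ✗
flight=B50: ✓ → 3719
flight=B73: ✓ → 687
flight=B48: ✓ → 2861
flight=B42: ✗
flight=B91: ✓ → 3647
flight=B16: ✓ → 3388
delay_min_avg = (2550 + 2585 + 3036 + 3719 + 687 + 2861 + 3647 + 3388) / 8 = 2809.125

2809.125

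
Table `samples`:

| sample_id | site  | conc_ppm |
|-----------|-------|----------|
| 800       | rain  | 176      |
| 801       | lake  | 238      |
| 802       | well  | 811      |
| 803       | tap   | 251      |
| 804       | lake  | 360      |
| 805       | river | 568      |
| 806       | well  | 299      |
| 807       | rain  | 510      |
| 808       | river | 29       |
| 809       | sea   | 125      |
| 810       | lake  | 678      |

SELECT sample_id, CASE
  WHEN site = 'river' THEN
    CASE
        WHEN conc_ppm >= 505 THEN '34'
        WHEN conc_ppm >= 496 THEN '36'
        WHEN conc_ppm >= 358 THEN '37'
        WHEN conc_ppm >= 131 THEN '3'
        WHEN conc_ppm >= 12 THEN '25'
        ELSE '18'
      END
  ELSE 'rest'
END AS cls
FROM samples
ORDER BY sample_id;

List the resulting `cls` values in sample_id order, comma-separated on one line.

rest, rest, rest, rest, rest, 34, rest, rest, 25, rest, rest

sample_id=800: site='rain' → outer ELSE → rest
sample_id=801: site='lake' → outer ELSE → rest
sample_id=802: site='well' → outer ELSE → rest
sample_id=803: site='tap' → outer ELSE → rest
sample_id=804: site='lake' → outer ELSE → rest
sample_id=805: site='river' → inner[conc_ppm >= 505] → 34
sample_id=806: site='well' → outer ELSE → rest
sample_id=807: site='rain' → outer ELSE → rest
sample_id=808: site='river' → inner[conc_ppm >= 12] → 25
sample_id=809: site='sea' → outer ELSE → rest
sample_id=810: site='lake' → outer ELSE → rest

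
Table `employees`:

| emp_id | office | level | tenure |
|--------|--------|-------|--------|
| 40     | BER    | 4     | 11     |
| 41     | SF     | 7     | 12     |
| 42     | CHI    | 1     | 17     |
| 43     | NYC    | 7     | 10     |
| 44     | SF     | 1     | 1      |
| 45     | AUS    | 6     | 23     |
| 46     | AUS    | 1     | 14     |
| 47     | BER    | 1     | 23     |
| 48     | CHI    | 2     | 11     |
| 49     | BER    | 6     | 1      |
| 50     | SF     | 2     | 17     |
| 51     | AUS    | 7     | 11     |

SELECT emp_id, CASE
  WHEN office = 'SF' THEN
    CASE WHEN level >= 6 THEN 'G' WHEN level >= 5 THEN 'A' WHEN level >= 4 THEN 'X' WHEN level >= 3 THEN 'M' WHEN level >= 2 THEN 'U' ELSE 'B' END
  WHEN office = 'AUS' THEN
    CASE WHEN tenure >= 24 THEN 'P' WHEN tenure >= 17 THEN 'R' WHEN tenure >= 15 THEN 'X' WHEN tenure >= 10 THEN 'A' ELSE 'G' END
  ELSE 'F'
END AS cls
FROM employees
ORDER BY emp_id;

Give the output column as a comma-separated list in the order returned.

F, G, F, F, B, R, A, F, F, F, U, A

emp_id=40: office='BER' → outer ELSE → F
emp_id=41: office='SF' → inner[level >= 6] → G
emp_id=42: office='CHI' → outer ELSE → F
emp_id=43: office='NYC' → outer ELSE → F
emp_id=44: office='SF' → inner[ELSE] → B
emp_id=45: office='AUS' → inner[tenure >= 17] → R
emp_id=46: office='AUS' → inner[tenure >= 10] → A
emp_id=47: office='BER' → outer ELSE → F
emp_id=48: office='CHI' → outer ELSE → F
emp_id=49: office='BER' → outer ELSE → F
emp_id=50: office='SF' → inner[level >= 2] → U
emp_id=51: office='AUS' → inner[tenure >= 10] → A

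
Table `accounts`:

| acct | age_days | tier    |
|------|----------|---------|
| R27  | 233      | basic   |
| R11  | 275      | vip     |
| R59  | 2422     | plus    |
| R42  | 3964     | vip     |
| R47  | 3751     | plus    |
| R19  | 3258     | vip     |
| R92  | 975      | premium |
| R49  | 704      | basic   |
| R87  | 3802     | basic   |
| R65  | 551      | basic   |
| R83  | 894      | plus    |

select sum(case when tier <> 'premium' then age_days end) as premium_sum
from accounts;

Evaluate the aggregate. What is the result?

19854

acct=R27: ✓ → 233
acct=R11: ✓ → 275
acct=R59: ✓ → 2422
acct=R42: ✓ → 3964
acct=R47: ✓ → 3751
acct=R19: ✓ → 3258
acct=R92: ✗
acct=R49: ✓ → 704
acct=R87: ✓ → 3802
acct=R65: ✓ → 551
acct=R83: ✓ → 894
premium_sum = 233 + 275 + 2422 + 3964 + 3751 + 3258 + 704 + 3802 + 551 + 894 = 19854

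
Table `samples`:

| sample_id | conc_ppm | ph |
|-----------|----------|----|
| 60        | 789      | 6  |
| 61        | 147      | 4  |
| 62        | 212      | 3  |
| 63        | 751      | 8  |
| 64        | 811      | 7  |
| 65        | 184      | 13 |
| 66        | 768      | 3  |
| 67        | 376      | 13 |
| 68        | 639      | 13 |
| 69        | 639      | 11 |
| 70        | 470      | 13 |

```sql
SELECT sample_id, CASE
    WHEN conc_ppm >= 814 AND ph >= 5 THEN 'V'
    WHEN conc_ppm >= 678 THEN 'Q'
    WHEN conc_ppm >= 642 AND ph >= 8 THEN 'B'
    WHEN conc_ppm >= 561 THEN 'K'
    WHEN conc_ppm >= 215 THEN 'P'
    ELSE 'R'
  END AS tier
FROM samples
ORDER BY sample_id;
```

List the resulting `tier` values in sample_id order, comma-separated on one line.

Q, R, R, Q, Q, R, Q, P, K, K, P

sample_id=60: conc_ppm >= 678 → Q
sample_id=61: ELSE → R
sample_id=62: ELSE → R
sample_id=63: conc_ppm >= 678 → Q
sample_id=64: conc_ppm >= 678 → Q
sample_id=65: ELSE → R
sample_id=66: conc_ppm >= 678 → Q
sample_id=67: conc_ppm >= 215 → P
sample_id=68: conc_ppm >= 561 → K
sample_id=69: conc_ppm >= 561 → K
sample_id=70: conc_ppm >= 215 → P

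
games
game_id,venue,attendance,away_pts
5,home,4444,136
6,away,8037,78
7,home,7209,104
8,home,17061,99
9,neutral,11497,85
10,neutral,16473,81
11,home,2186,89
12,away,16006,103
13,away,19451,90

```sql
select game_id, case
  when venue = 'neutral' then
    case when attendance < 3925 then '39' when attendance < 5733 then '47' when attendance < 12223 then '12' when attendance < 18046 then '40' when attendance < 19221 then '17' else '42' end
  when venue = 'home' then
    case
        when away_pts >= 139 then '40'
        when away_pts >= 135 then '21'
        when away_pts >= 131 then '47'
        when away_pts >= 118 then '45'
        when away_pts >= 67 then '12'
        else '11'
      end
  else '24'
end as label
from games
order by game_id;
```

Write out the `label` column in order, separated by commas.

21, 24, 12, 12, 12, 40, 12, 24, 24

game_id=5: venue='home' → inner[away_pts >= 135] → 21
game_id=6: venue='away' → outer ELSE → 24
game_id=7: venue='home' → inner[away_pts >= 67] → 12
game_id=8: venue='home' → inner[away_pts >= 67] → 12
game_id=9: venue='neutral' → inner[attendance < 12223] → 12
game_id=10: venue='neutral' → inner[attendance < 18046] → 40
game_id=11: venue='home' → inner[away_pts >= 67] → 12
game_id=12: venue='away' → outer ELSE → 24
game_id=13: venue='away' → outer ELSE → 24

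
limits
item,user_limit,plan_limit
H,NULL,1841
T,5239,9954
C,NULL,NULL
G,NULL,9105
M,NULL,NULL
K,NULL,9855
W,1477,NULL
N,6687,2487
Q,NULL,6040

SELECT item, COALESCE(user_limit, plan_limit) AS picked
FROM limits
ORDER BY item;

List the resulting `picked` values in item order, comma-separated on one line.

NULL, 9105, 1841, 9855, NULL, 6687, 6040, 5239, 1477

item=C: user_limit=NULL, plan_limit=NULL (all NULL) → NULL
item=G: user_limit=NULL, plan_limit=9105 → 9105
item=H: user_limit=NULL, plan_limit=1841 → 1841
item=K: user_limit=NULL, plan_limit=9855 → 9855
item=M: user_limit=NULL, plan_limit=NULL (all NULL) → NULL
item=N: user_limit=6687 → 6687
item=Q: user_limit=NULL, plan_limit=6040 → 6040
item=T: user_limit=5239 → 5239
item=W: user_limit=1477 → 1477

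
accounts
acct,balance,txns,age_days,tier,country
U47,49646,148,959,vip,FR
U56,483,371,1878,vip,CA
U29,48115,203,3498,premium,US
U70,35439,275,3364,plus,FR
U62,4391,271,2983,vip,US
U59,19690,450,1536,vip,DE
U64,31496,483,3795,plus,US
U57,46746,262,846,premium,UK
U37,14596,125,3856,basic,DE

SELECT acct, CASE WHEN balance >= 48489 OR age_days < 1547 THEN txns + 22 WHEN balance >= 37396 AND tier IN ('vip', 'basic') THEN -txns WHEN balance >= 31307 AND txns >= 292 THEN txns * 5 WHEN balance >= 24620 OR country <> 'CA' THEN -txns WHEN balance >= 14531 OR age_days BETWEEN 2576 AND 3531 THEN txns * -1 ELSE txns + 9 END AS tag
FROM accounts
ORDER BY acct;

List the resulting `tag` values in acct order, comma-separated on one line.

-203, -125, 170, 380, 284, 472, -271, 2415, -275

acct=U29: balance >= 24620 OR country <> 'CA' → -203
acct=U37: balance >= 24620 OR country <> 'CA' → -125
acct=U47: balance >= 48489 OR age_days < 1547 → 170
acct=U56: ELSE → 380
acct=U57: balance >= 48489 OR age_days < 1547 → 284
acct=U59: balance >= 48489 OR age_days < 1547 → 472
acct=U62: balance >= 24620 OR country <> 'CA' → -271
acct=U64: balance >= 31307 AND txns >= 292 → 2415
acct=U70: balance >= 24620 OR country <> 'CA' → -275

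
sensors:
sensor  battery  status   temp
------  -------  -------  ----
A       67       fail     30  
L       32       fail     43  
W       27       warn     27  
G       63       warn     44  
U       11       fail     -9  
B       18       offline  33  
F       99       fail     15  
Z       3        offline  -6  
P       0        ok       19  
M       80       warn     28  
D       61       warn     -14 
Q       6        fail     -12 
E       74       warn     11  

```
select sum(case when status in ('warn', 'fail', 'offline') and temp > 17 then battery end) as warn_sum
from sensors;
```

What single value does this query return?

sensor=A: ✓ → 67
sensor=L: ✓ → 32
sensor=W: ✓ → 27
sensor=G: ✓ → 63
sensor=U: ✗
sensor=B: ✓ → 18
sensor=F: ✗
sensor=Z: ✗
sensor=P: ✗
sensor=M: ✓ → 80
sensor=D: ✗
sensor=Q: ✗
sensor=E: ✗
warn_sum = 67 + 32 + 27 + 63 + 18 + 80 = 287

287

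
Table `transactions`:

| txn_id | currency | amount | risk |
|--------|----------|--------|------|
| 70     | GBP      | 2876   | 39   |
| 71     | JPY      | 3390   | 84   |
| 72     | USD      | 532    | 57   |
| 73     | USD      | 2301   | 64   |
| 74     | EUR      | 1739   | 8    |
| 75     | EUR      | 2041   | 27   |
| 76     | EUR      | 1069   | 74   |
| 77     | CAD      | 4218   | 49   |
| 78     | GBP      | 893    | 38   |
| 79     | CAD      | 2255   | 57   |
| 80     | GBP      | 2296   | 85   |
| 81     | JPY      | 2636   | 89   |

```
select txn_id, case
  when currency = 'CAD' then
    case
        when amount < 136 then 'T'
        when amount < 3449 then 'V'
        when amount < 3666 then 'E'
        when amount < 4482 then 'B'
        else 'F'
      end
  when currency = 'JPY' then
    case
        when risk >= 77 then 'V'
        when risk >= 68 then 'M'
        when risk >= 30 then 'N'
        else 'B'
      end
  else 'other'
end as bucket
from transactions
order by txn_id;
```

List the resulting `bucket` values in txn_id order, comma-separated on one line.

txn_id=70: currency='GBP' → outer ELSE → other
txn_id=71: currency='JPY' → inner[risk >= 77] → V
txn_id=72: currency='USD' → outer ELSE → other
txn_id=73: currency='USD' → outer ELSE → other
txn_id=74: currency='EUR' → outer ELSE → other
txn_id=75: currency='EUR' → outer ELSE → other
txn_id=76: currency='EUR' → outer ELSE → other
txn_id=77: currency='CAD' → inner[amount < 4482] → B
txn_id=78: currency='GBP' → outer ELSE → other
txn_id=79: currency='CAD' → inner[amount < 3449] → V
txn_id=80: currency='GBP' → outer ELSE → other
txn_id=81: currency='JPY' → inner[risk >= 77] → V

other, V, other, other, other, other, other, B, other, V, other, V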